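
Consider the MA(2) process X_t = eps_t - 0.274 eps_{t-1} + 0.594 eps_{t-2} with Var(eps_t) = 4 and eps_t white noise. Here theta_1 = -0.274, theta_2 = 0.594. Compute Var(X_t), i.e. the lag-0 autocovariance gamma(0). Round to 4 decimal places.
\gamma(0) = 5.7116

For an MA(q) process X_t = eps_t + sum_i theta_i eps_{t-i} with
Var(eps_t) = sigma^2, the variance is
  gamma(0) = sigma^2 * (1 + sum_i theta_i^2).
  sum_i theta_i^2 = (-0.274)^2 + (0.594)^2 = 0.075076 + 0.352836 = 0.427912.
  gamma(0) = 4 * (1 + 0.427912) = 4 * 1.427912 = 5.711648, which rounds to 5.7116.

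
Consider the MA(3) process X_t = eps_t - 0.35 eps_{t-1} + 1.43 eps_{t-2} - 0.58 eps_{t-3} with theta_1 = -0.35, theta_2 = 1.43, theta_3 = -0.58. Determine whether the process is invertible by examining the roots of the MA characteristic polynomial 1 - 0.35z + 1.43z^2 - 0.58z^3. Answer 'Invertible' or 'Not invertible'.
\text{Not invertible}

The MA(q) characteristic polynomial is P(z) = 1 - 0.35z + 1.43z^2 - 0.58z^3.
Invertibility requires all roots to lie outside the unit circle, i.e. |z| > 1 for every root.
Degree 3: look for a simple real root z0 first, then factor out (1 - z/z0) and solve the remaining quadratic.
Testing z0 = 2.5: P(2.5) = 1 + (-0.35)(2.5) + (1.43)(2.5)^2 + (-0.58)(2.5)^3
  = 1 + (-0.875) + (8.9375) + (-9.0625) = 0.  So z_0 = 2.5 is a root, |z_0| = 2.5.
Divide out the factor (1 - 0.4 z) = (1 - z/z0) (since 1/z0 = 0.4):
  P(z) = (1 - 0.4 z)(1 + (0.05) z + (1.45) z^2)
  [check: z-coef 0.05 - (0.4) = -0.35; z^2-coef 1.45 - (0.4)(0.05) = 1.43; z^3-coef -(0.4)(1.45) = -0.58.]
Remaining roots from the quadratic factor 1 + (0.05) z + (1.45) z^2:
  Set 1 + (0.05) z + (1.45) z^2 = 0, i.e. a z^2 + b z + c = 0 with a = 1.45, b = 0.05, c = 1.
  Discriminant D = b^2 - 4ac = (0.05)^2 - 4*(1.45)*1 = 0.0025 - (5.8) = -5.7975.
  D < 0, so the roots are the complex-conjugate pair z = (-b +/- i sqrt(-D)) / (2a) = -0.0172 +/- 0.8303i.
  For a conjugate pair |z|^2 = z * conj(z) = (product of roots) = c/a = 1/(1.45) = 0.689655, so |z| = sqrt(0.689655) = 0.8305 for both roots.
Moduli of all roots: 2.5000, 0.8305, 0.8305.
All moduli strictly greater than 1? No.
Verdict: Not invertible.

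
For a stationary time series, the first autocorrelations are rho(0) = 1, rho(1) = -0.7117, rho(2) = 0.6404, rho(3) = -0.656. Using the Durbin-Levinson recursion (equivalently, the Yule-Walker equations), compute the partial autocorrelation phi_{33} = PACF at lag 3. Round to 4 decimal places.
\phi_{33} = -0.2861

The PACF at lag k is phi_{kk}, the last component of the solution
to the Yule-Walker system G_k phi = r_k where
  (G_k)_{ij} = rho(|i - j|), (r_k)_i = rho(i), i,j = 1..k.
Equivalently, Durbin-Levinson gives phi_{kk} iteratively:
  phi_{11} = rho(1)
  phi_{kk} = [rho(k) - sum_{j=1..k-1} phi_{k-1,j} rho(k-j)]
            / [1 - sum_{j=1..k-1} phi_{k-1,j} rho(j)],
  phi_{k,j} = phi_{k-1,j} - phi_{kk} phi_{k-1,k-j},  j = 1..k-1.
Step k = 1:
  phi_11 = rho(1) = -0.7117.
Step k = 2:
  phi_22 = [rho(2) - phi_11 rho(1)] / [1 - phi_11 rho(1)] = [0.6404 - (-0.7117)(-0.7117)] / [1 - (-0.7117)(-0.7117)]
         = 0.13388311 / 0.49348311 = 0.271302.
  Update: phi_21 = phi_11 - phi_22 phi_11 = -0.7117 - (0.271302)(-0.7117) = -0.518614.
Step k = 3:
  phi_33 = [rho(3) - phi_21 rho(2) - phi_22 rho(1)] / [1 - phi_21 rho(1) - phi_22 rho(2)]
    numerator   = -0.656 - (-0.518614)(0.6404) - (0.271302)(-0.7117) = -0.13079365
    denominator = 1 - (-0.518614)(-0.7117) - (0.271302)(0.6404) = 0.45716031
  phi_33 = -0.13079365 / 0.45716031 = -0.2861.
Therefore phi_{33} = -0.2861.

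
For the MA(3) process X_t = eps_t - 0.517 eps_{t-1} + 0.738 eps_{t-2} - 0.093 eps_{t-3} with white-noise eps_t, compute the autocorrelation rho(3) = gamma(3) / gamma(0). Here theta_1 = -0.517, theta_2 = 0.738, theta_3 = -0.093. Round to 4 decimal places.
\rho(3) = -0.0511

For an MA(q) process with theta_0 = 1, the autocovariance is
  gamma(k) = sigma^2 * sum_{i=0..q-k} theta_i * theta_{i+k},
and rho(k) = gamma(k) / gamma(0). Sigma^2 cancels.
  numerator   = (1)*(-0.093) = -0.093.
  denominator = (1)^2 + (-0.517)^2 + (0.738)^2 + (-0.093)^2 = 1.820582.
  rho(3) = -0.093 / 1.820582 = -0.0511.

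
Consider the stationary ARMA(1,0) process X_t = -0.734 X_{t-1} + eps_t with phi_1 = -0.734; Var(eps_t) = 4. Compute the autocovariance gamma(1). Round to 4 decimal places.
\gamma(1) = -6.3654

Multiply the model equation by X_{t-k} and take expectations. With theta_0 = psi_0 = 1 and psi_j the MA(infinity) weights, this gives
  gamma(k) - sum_i phi_i gamma(k-i) = c_k,
  c_k = sigma^2 * sum_{j=k..q} theta_j psi_{j-k}   (c_k = 0 for k > q),
using gamma(-m) = gamma(m).
Pure AR (q = 0): c_0 = sigma^2 = 4, c_k = 0 for k >= 1.
Equations for k = 0 and k = 1 (AR order 1):
  gamma(0) = phi_1 gamma(1) + c_0
  gamma(1) = phi_1 gamma(0) + c_1
Substituting the second into the first: gamma(0) (1 - phi_1^2) = c_0 + phi_1 c_1, so
  gamma(0) = c_0 / (1 - phi_1^2) = 4 / (1 - (-0.734)^2) = 4 / 0.461244 = 8.6722.
  gamma(1) = phi_1 gamma(0) = (-0.734)(8.6722) = -6.365394.
Therefore gamma(1) = -6.3654 (to 4 decimal places).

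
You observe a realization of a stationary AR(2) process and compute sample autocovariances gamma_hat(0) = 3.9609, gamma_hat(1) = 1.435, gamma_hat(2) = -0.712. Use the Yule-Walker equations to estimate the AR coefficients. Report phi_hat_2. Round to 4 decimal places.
\hat\phi_{2} = -0.3580

The Yule-Walker equations for an AR(p) process read, in matrix form,
  Gamma_p phi = r_p,   with   (Gamma_p)_{ij} = gamma(|i - j|),
                       (r_p)_i = gamma(i),   i,j = 1..p.
Substitute the sample gammas (Toeplitz matrix and right-hand side of size 2):
  Gamma_p = [[3.9609, 1.435], [1.435, 3.9609]]
  r_p     = [1.435, -0.712]
Written out:
  3.9609 phi_1 + 1.435 phi_2 = 1.435
  1.435 phi_1 + 3.9609 phi_2 = -0.712
Solve by Cramer's rule:
  det = gamma(0)^2 - gamma(1)^2 = (3.9609)^2 - (1.435)^2 = 15.68872881 - 2.059225 = 13.62950381
  phi_hat_1 = [gamma(1) gamma(0) - gamma(1) gamma(2)] / det = [(1.435)(3.9609) - (1.435)(-0.712)] / 13.62950381 = 6.7056115 / 13.62950381 = 0.492
  phi_hat_2 = [gamma(0) gamma(2) - gamma(1)^2] / det = [(3.9609)(-0.712) - (1.435)^2] / 13.62950381 = -4.8793858 / 13.62950381 = -0.358
So phi_hat = [0.4920, -0.3580].
Therefore phi_hat_2 = -0.3580.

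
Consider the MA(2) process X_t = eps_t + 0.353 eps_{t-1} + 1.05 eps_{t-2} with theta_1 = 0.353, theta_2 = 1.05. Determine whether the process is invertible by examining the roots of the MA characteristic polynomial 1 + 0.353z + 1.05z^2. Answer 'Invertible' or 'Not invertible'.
\text{Not invertible}

The MA(q) characteristic polynomial is P(z) = 1 + 0.353z + 1.05z^2.
Invertibility requires all roots to lie outside the unit circle, i.e. |z| > 1 for every root.
Set 1 + (0.353) z + (1.05) z^2 = 0, i.e. a z^2 + b z + c = 0 with a = 1.05, b = 0.353, c = 1.
Discriminant D = b^2 - 4ac = (0.353)^2 - 4*(1.05)*1 = 0.124609 - (4.2) = -4.075391.
D < 0, so the roots are the complex-conjugate pair z = (-b +/- i sqrt(-D)) / (2a) = -0.1681 +/- 0.9613i.
For a conjugate pair |z|^2 = z * conj(z) = (product of roots) = c/a = 1/(1.05) = 0.952381, so |z| = sqrt(0.952381) = 0.9759 for both roots.
Moduli of all roots: 0.9759, 0.9759.
All moduli strictly greater than 1? No.
Verdict: Not invertible.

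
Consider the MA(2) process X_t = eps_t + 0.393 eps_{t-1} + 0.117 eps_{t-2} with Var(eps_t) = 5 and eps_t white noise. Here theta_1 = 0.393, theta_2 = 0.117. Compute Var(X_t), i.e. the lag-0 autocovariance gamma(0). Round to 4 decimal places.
\gamma(0) = 5.8407

For an MA(q) process X_t = eps_t + sum_i theta_i eps_{t-i} with
Var(eps_t) = sigma^2, the variance is
  gamma(0) = sigma^2 * (1 + sum_i theta_i^2).
  sum_i theta_i^2 = (0.393)^2 + (0.117)^2 = 0.154449 + 0.013689 = 0.168138.
  gamma(0) = 5 * (1 + 0.168138) = 5 * 1.168138 = 5.84069, which rounds to 5.8407.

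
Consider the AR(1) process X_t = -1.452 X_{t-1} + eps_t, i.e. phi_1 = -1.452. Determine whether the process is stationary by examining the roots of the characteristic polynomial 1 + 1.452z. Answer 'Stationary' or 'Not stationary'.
\text{Not stationary}

The AR(p) characteristic polynomial is P(z) = 1 + 1.452z.
Stationarity requires all roots to lie outside the unit circle, i.e. |z| > 1 for every root.
This is linear in z: 1 + (1.452) z = 0  =>  z = -1/(1.452) = -0.688705,  |z| = 0.688705.
Moduli of all roots: 0.6887.
All moduli strictly greater than 1? No.
Verdict: Not stationary.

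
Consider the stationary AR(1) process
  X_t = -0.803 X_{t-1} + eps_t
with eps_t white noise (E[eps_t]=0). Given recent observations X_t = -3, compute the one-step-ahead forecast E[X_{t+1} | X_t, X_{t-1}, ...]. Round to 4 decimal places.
E[X_{t+1} \mid \mathcal F_t] = 2.4090

For an AR(p) model X_t = c + sum_i phi_i X_{t-i} + eps_t, the
one-step-ahead conditional mean is
  E[X_{t+1} | X_t, ...] = c + sum_i phi_i X_{t+1-i}.
Substitute known values:
  E[X_{t+1} | ...] = (-0.803) * (-3)
                   = 2.4090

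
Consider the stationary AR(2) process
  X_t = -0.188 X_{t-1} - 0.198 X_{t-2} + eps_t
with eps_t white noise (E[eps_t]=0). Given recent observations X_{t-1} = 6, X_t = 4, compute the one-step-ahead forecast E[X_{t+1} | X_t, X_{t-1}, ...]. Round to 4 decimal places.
E[X_{t+1} \mid \mathcal F_t] = -1.9400

For an AR(p) model X_t = c + sum_i phi_i X_{t-i} + eps_t, the
one-step-ahead conditional mean is
  E[X_{t+1} | X_t, ...] = c + sum_i phi_i X_{t+1-i}.
Substitute known values:
  E[X_{t+1} | ...] = (-0.188) * (4) + (-0.198) * (6)
                   = -1.9400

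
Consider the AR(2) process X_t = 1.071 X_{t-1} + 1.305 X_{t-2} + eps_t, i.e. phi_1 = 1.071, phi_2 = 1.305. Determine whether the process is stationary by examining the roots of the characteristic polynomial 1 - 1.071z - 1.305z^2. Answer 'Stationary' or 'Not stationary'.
\text{Not stationary}

The AR(p) characteristic polynomial is P(z) = 1 - 1.071z - 1.305z^2.
Stationarity requires all roots to lie outside the unit circle, i.e. |z| > 1 for every root.
Set 1 + (-1.071) z + (-1.305) z^2 = 0, i.e. a z^2 + b z + c = 0 with a = -1.305, b = -1.071, c = 1.
Discriminant D = b^2 - 4ac = (-1.071)^2 - 4*(-1.305)*1 = 1.147041 - (-5.22) = 6.367041.
D >= 0, so the roots are real: z = (-b +/- sqrt(D)) / (2a) = (1.071 +/- 2.5233) / (-2.61).
  z_1 = (1.071 + 2.5233) / (-2.61) = -1.3771,   |z_1| = 1.3771.
  z_2 = (1.071 - 2.5233) / (-2.61) = 0.5564,   |z_2| = 0.5564.
Moduli of all roots: 1.3771, 0.5564.
All moduli strictly greater than 1? No.
Verdict: Not stationary.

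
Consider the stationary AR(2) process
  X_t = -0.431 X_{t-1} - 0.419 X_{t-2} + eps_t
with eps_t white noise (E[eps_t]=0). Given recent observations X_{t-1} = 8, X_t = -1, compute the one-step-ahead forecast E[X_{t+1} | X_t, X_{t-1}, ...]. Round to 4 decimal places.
E[X_{t+1} \mid \mathcal F_t] = -2.9210

For an AR(p) model X_t = c + sum_i phi_i X_{t-i} + eps_t, the
one-step-ahead conditional mean is
  E[X_{t+1} | X_t, ...] = c + sum_i phi_i X_{t+1-i}.
Substitute known values:
  E[X_{t+1} | ...] = (-0.431) * (-1) + (-0.419) * (8)
                   = -2.9210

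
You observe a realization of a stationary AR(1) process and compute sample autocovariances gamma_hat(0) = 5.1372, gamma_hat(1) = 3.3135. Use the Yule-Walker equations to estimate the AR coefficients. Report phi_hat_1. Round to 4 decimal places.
\hat\phi_{1} = 0.6450

The Yule-Walker equations for an AR(p) process read, in matrix form,
  Gamma_p phi = r_p,   with   (Gamma_p)_{ij} = gamma(|i - j|),
                       (r_p)_i = gamma(i),   i,j = 1..p.
Substitute the sample gammas (Toeplitz matrix and right-hand side of size 1):
  Gamma_p = [[5.1372]]
  r_p     = [3.3135]
With p = 1 this is the single equation gamma(0) phi_1 = gamma(1):
  phi_hat_1 = gamma(1) / gamma(0) = 3.3135 / 5.1372 = 0.6450.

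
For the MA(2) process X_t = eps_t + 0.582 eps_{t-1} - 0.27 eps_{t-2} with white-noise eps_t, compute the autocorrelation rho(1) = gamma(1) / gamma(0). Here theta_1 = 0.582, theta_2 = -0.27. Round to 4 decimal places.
\rho(1) = 0.3010

For an MA(q) process with theta_0 = 1, the autocovariance is
  gamma(k) = sigma^2 * sum_{i=0..q-k} theta_i * theta_{i+k},
and rho(k) = gamma(k) / gamma(0). Sigma^2 cancels.
  numerator   = (1)*(0.582) + (0.582)*(-0.27) = 0.42486.
  denominator = (1)^2 + (0.582)^2 + (-0.27)^2 = 1.411624.
  rho(1) = 0.42486 / 1.411624 = 0.3010.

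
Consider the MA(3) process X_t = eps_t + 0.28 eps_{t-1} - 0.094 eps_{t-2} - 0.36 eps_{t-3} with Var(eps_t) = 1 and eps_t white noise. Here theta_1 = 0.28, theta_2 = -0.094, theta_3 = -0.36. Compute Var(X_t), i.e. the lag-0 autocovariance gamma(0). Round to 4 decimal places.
\gamma(0) = 1.2168

For an MA(q) process X_t = eps_t + sum_i theta_i eps_{t-i} with
Var(eps_t) = sigma^2, the variance is
  gamma(0) = sigma^2 * (1 + sum_i theta_i^2).
  sum_i theta_i^2 = (0.28)^2 + (-0.094)^2 + (-0.36)^2 = 0.0784 + 0.008836 + 0.1296 = 0.216836.
  gamma(0) = 1 * (1 + 0.216836) = 1 * 1.216836 = 1.216836, which rounds to 1.2168.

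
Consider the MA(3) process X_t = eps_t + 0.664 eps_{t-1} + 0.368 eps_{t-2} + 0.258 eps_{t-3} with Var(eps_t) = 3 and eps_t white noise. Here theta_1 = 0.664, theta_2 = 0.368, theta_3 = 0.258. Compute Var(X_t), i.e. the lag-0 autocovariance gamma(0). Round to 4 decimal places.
\gamma(0) = 4.9287

For an MA(q) process X_t = eps_t + sum_i theta_i eps_{t-i} with
Var(eps_t) = sigma^2, the variance is
  gamma(0) = sigma^2 * (1 + sum_i theta_i^2).
  sum_i theta_i^2 = (0.664)^2 + (0.368)^2 + (0.258)^2 = 0.440896 + 0.135424 + 0.066564 = 0.642884.
  gamma(0) = 3 * (1 + 0.642884) = 3 * 1.642884 = 4.928652, which rounds to 4.9287.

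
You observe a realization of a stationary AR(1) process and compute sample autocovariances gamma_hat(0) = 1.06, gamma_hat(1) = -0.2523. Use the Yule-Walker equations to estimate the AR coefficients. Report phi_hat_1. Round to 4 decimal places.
\hat\phi_{1} = -0.2380

The Yule-Walker equations for an AR(p) process read, in matrix form,
  Gamma_p phi = r_p,   with   (Gamma_p)_{ij} = gamma(|i - j|),
                       (r_p)_i = gamma(i),   i,j = 1..p.
Substitute the sample gammas (Toeplitz matrix and right-hand side of size 1):
  Gamma_p = [[1.06]]
  r_p     = [-0.2523]
With p = 1 this is the single equation gamma(0) phi_1 = gamma(1):
  phi_hat_1 = gamma(1) / gamma(0) = -0.2523 / 1.06 = -0.2380.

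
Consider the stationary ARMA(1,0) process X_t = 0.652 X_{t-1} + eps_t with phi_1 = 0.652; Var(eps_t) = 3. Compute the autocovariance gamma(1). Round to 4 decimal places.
\gamma(1) = 3.4024

Multiply the model equation by X_{t-k} and take expectations. With theta_0 = psi_0 = 1 and psi_j the MA(infinity) weights, this gives
  gamma(k) - sum_i phi_i gamma(k-i) = c_k,
  c_k = sigma^2 * sum_{j=k..q} theta_j psi_{j-k}   (c_k = 0 for k > q),
using gamma(-m) = gamma(m).
Pure AR (q = 0): c_0 = sigma^2 = 3, c_k = 0 for k >= 1.
Equations for k = 0 and k = 1 (AR order 1):
  gamma(0) = phi_1 gamma(1) + c_0
  gamma(1) = phi_1 gamma(0) + c_1
Substituting the second into the first: gamma(0) (1 - phi_1^2) = c_0 + phi_1 c_1, so
  gamma(0) = c_0 / (1 - phi_1^2) = 3 / (1 - (0.652)^2) = 3 / 0.574896 = 5.218335.
  gamma(1) = phi_1 gamma(0) = (0.652)(5.218335) = 3.402355.
Therefore gamma(1) = 3.4024 (to 4 decimal places).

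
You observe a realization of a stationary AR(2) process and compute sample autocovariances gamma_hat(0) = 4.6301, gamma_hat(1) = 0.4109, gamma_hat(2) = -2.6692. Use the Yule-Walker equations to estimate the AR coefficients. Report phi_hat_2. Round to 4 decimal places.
\hat\phi_{2} = -0.5890

The Yule-Walker equations for an AR(p) process read, in matrix form,
  Gamma_p phi = r_p,   with   (Gamma_p)_{ij} = gamma(|i - j|),
                       (r_p)_i = gamma(i),   i,j = 1..p.
Substitute the sample gammas (Toeplitz matrix and right-hand side of size 2):
  Gamma_p = [[4.6301, 0.4109], [0.4109, 4.6301]]
  r_p     = [0.4109, -2.6692]
Written out:
  4.6301 phi_1 + 0.4109 phi_2 = 0.4109
  0.4109 phi_1 + 4.6301 phi_2 = -2.6692
Solve by Cramer's rule:
  det = gamma(0)^2 - gamma(1)^2 = (4.6301)^2 - (0.4109)^2 = 21.43782601 - 0.16883881 = 21.2689872
  phi_hat_1 = [gamma(1) gamma(0) - gamma(1) gamma(2)] / det = [(0.4109)(4.6301) - (0.4109)(-2.6692)] / 21.2689872 = 2.99928237 / 21.2689872 = 0.141
  phi_hat_2 = [gamma(0) gamma(2) - gamma(1)^2] / det = [(4.6301)(-2.6692) - (0.4109)^2] / 21.2689872 = -12.52750173 / 21.2689872 = -0.589
So phi_hat = [0.1410, -0.5890].
Therefore phi_hat_2 = -0.5890.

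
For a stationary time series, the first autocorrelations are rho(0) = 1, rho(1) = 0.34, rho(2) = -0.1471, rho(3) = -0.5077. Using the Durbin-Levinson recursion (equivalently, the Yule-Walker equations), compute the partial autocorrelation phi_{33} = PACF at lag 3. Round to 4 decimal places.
\phi_{33} = -0.4239

The PACF at lag k is phi_{kk}, the last component of the solution
to the Yule-Walker system G_k phi = r_k where
  (G_k)_{ij} = rho(|i - j|), (r_k)_i = rho(i), i,j = 1..k.
Equivalently, Durbin-Levinson gives phi_{kk} iteratively:
  phi_{11} = rho(1)
  phi_{kk} = [rho(k) - sum_{j=1..k-1} phi_{k-1,j} rho(k-j)]
            / [1 - sum_{j=1..k-1} phi_{k-1,j} rho(j)],
  phi_{k,j} = phi_{k-1,j} - phi_{kk} phi_{k-1,k-j},  j = 1..k-1.
Step k = 1:
  phi_11 = rho(1) = 0.34.
Step k = 2:
  phi_22 = [rho(2) - phi_11 rho(1)] / [1 - phi_11 rho(1)] = [-0.1471 - (0.34)(0.34)] / [1 - (0.34)(0.34)]
         = -0.2627 / 0.8844 = -0.297038.
  Update: phi_21 = phi_11 - phi_22 phi_11 = 0.34 - (-0.297038)(0.34) = 0.440993.
Step k = 3:
  phi_33 = [rho(3) - phi_21 rho(2) - phi_22 rho(1)] / [1 - phi_21 rho(1) - phi_22 rho(2)]
    numerator   = -0.5077 - (0.440993)(-0.1471) - (-0.297038)(0.34) = -0.3418372
    denominator = 1 - (0.440993)(0.34) - (-0.297038)(-0.1471) = 0.80636824
  phi_33 = -0.3418372 / 0.80636824 = -0.4239.
Therefore phi_{33} = -0.4239.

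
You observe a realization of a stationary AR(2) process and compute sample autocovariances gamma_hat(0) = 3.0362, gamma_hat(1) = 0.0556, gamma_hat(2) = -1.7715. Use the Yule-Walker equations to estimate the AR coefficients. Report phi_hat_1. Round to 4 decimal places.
\hat\phi_{1} = 0.0290

The Yule-Walker equations for an AR(p) process read, in matrix form,
  Gamma_p phi = r_p,   with   (Gamma_p)_{ij} = gamma(|i - j|),
                       (r_p)_i = gamma(i),   i,j = 1..p.
Substitute the sample gammas (Toeplitz matrix and right-hand side of size 2):
  Gamma_p = [[3.0362, 0.0556], [0.0556, 3.0362]]
  r_p     = [0.0556, -1.7715]
Written out:
  3.0362 phi_1 + 0.0556 phi_2 = 0.0556
  0.0556 phi_1 + 3.0362 phi_2 = -1.7715
Solve by Cramer's rule:
  det = gamma(0)^2 - gamma(1)^2 = (3.0362)^2 - (0.0556)^2 = 9.21851044 - 0.00309136 = 9.21541908
  phi_hat_1 = [gamma(1) gamma(0) - gamma(1) gamma(2)] / det = [(0.0556)(3.0362) - (0.0556)(-1.7715)] / 9.21541908 = 0.26730812 / 9.21541908 = 0.029
  phi_hat_2 = [gamma(0) gamma(2) - gamma(1)^2] / det = [(3.0362)(-1.7715) - (0.0556)^2] / 9.21541908 = -5.38171966 / 9.21541908 = -0.584
So phi_hat = [0.0290, -0.5840].
Therefore phi_hat_1 = 0.0290.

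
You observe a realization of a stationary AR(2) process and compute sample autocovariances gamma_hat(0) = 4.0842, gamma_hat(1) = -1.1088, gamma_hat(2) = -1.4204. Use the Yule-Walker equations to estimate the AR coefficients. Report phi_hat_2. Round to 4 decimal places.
\hat\phi_{2} = -0.4550

The Yule-Walker equations for an AR(p) process read, in matrix form,
  Gamma_p phi = r_p,   with   (Gamma_p)_{ij} = gamma(|i - j|),
                       (r_p)_i = gamma(i),   i,j = 1..p.
Substitute the sample gammas (Toeplitz matrix and right-hand side of size 2):
  Gamma_p = [[4.0842, -1.1088], [-1.1088, 4.0842]]
  r_p     = [-1.1088, -1.4204]
Written out:
  4.0842 phi_1 - 1.1088 phi_2 = -1.1088
  -1.1088 phi_1 + 4.0842 phi_2 = -1.4204
Solve by Cramer's rule:
  det = gamma(0)^2 - gamma(1)^2 = (4.0842)^2 - (-1.1088)^2 = 16.68068964 - 1.22943744 = 15.4512522
  phi_hat_1 = [gamma(1) gamma(0) - gamma(1) gamma(2)] / det = [(-1.1088)(4.0842) - (-1.1088)(-1.4204)] / 15.4512522 = -6.10350048 / 15.4512522 = -0.395
  phi_hat_2 = [gamma(0) gamma(2) - gamma(1)^2] / det = [(4.0842)(-1.4204) - (-1.1088)^2] / 15.4512522 = -7.03063512 / 15.4512522 = -0.455
So phi_hat = [-0.3950, -0.4550].
Therefore phi_hat_2 = -0.4550.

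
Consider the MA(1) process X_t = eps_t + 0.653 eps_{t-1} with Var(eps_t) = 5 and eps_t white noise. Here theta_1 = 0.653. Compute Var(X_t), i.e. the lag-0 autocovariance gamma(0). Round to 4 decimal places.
\gamma(0) = 7.1320

For an MA(q) process X_t = eps_t + sum_i theta_i eps_{t-i} with
Var(eps_t) = sigma^2, the variance is
  gamma(0) = sigma^2 * (1 + sum_i theta_i^2).
  sum_i theta_i^2 = (0.653)^2 = 0.426409.
  gamma(0) = 5 * (1 + 0.426409) = 5 * 1.426409 = 7.132045, which rounds to 7.1320.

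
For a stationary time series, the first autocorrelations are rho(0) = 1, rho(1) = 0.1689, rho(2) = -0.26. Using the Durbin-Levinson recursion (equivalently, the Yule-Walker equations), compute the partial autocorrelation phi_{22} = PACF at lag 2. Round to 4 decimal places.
\phi_{22} = -0.2970

The PACF at lag k is phi_{kk}, the last component of the solution
to the Yule-Walker system G_k phi = r_k where
  (G_k)_{ij} = rho(|i - j|), (r_k)_i = rho(i), i,j = 1..k.
Equivalently, Durbin-Levinson gives phi_{kk} iteratively:
  phi_{11} = rho(1)
  phi_{kk} = [rho(k) - sum_{j=1..k-1} phi_{k-1,j} rho(k-j)]
            / [1 - sum_{j=1..k-1} phi_{k-1,j} rho(j)],
  phi_{k,j} = phi_{k-1,j} - phi_{kk} phi_{k-1,k-j},  j = 1..k-1.
Step k = 1:
  phi_11 = rho(1) = 0.1689.
Step k = 2:
  phi_22 = [rho(2) - phi_11 rho(1)] / [1 - phi_11 rho(1)] = [-0.26 - (0.1689)(0.1689)] / [1 - (0.1689)(0.1689)]
         = -0.28852721 / 0.97147279 = -0.297.
Therefore phi_{22} = -0.2970.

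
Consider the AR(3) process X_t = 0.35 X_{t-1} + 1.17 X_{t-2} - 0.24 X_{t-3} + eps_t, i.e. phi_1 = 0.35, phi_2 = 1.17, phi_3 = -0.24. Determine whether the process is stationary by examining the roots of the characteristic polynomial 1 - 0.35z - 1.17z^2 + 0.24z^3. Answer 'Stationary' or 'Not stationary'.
\text{Not stationary}

The AR(p) characteristic polynomial is P(z) = 1 - 0.35z - 1.17z^2 + 0.24z^3.
Stationarity requires all roots to lie outside the unit circle, i.e. |z| > 1 for every root.
Degree 3: look for a simple real root z0 first, then factor out (1 - z/z0) and solve the remaining quadratic.
Testing z0 = 5: P(5) = 1 + (-0.35)(5) + (-1.17)(5)^2 + (0.24)(5)^3
  = 1 + (-1.75) + (-29.25) + (30) = 0.  So z_0 = 5 is a root, |z_0| = 5.
Divide out the factor (1 - 0.2 z) = (1 - z/z0) (since 1/z0 = 0.2):
  P(z) = (1 - 0.2 z)(1 + (-0.15) z + (-1.2) z^2)
  [check: z-coef -0.15 - (0.2) = -0.35; z^2-coef -1.2 - (0.2)(-0.15) = -1.17; z^3-coef -(0.2)(-1.2) = 0.24.]
Remaining roots from the quadratic factor 1 + (-0.15) z + (-1.2) z^2:
  Set 1 + (-0.15) z + (-1.2) z^2 = 0, i.e. a z^2 + b z + c = 0 with a = -1.2, b = -0.15, c = 1.
  Discriminant D = b^2 - 4ac = (-0.15)^2 - 4*(-1.2)*1 = 0.0225 - (-4.8) = 4.8225.
  D >= 0, so the roots are real: z = (-b +/- sqrt(D)) / (2a) = (0.15 +/- 2.196019) / (-2.4).
    z_1 = (0.15 + 2.196019) / (-2.4) = -0.9775,   |z_1| = 0.9775.
    z_2 = (0.15 - 2.196019) / (-2.4) = 0.8525,   |z_2| = 0.8525.
Moduli of all roots: 5.0000, 0.9775, 0.8525.
All moduli strictly greater than 1? No.
Verdict: Not stationary.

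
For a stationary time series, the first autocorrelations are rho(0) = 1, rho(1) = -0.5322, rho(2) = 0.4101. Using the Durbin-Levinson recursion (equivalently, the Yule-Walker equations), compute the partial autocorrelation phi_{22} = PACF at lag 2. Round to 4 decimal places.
\phi_{22} = 0.1770

The PACF at lag k is phi_{kk}, the last component of the solution
to the Yule-Walker system G_k phi = r_k where
  (G_k)_{ij} = rho(|i - j|), (r_k)_i = rho(i), i,j = 1..k.
Equivalently, Durbin-Levinson gives phi_{kk} iteratively:
  phi_{11} = rho(1)
  phi_{kk} = [rho(k) - sum_{j=1..k-1} phi_{k-1,j} rho(k-j)]
            / [1 - sum_{j=1..k-1} phi_{k-1,j} rho(j)],
  phi_{k,j} = phi_{k-1,j} - phi_{kk} phi_{k-1,k-j},  j = 1..k-1.
Step k = 1:
  phi_11 = rho(1) = -0.5322.
Step k = 2:
  phi_22 = [rho(2) - phi_11 rho(1)] / [1 - phi_11 rho(1)] = [0.4101 - (-0.5322)(-0.5322)] / [1 - (-0.5322)(-0.5322)]
         = 0.12686316 / 0.71676316 = 0.177.
Therefore phi_{22} = 0.1770.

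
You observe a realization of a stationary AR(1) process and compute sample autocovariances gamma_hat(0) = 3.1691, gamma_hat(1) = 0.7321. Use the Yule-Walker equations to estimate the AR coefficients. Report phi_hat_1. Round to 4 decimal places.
\hat\phi_{1} = 0.2310

The Yule-Walker equations for an AR(p) process read, in matrix form,
  Gamma_p phi = r_p,   with   (Gamma_p)_{ij} = gamma(|i - j|),
                       (r_p)_i = gamma(i),   i,j = 1..p.
Substitute the sample gammas (Toeplitz matrix and right-hand side of size 1):
  Gamma_p = [[3.1691]]
  r_p     = [0.7321]
With p = 1 this is the single equation gamma(0) phi_1 = gamma(1):
  phi_hat_1 = gamma(1) / gamma(0) = 0.7321 / 3.1691 = 0.2310.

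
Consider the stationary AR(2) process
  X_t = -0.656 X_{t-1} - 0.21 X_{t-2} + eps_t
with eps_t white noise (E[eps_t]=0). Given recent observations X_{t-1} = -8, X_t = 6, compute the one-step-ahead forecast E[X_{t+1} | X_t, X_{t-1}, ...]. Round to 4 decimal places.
E[X_{t+1} \mid \mathcal F_t] = -2.2560

For an AR(p) model X_t = c + sum_i phi_i X_{t-i} + eps_t, the
one-step-ahead conditional mean is
  E[X_{t+1} | X_t, ...] = c + sum_i phi_i X_{t+1-i}.
Substitute known values:
  E[X_{t+1} | ...] = (-0.656) * (6) + (-0.21) * (-8)
                   = -2.2560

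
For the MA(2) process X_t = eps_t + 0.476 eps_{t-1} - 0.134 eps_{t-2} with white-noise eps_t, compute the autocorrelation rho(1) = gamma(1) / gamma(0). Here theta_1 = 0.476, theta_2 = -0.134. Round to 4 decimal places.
\rho(1) = 0.3312

For an MA(q) process with theta_0 = 1, the autocovariance is
  gamma(k) = sigma^2 * sum_{i=0..q-k} theta_i * theta_{i+k},
and rho(k) = gamma(k) / gamma(0). Sigma^2 cancels.
  numerator   = (1)*(0.476) + (0.476)*(-0.134) = 0.412216.
  denominator = (1)^2 + (0.476)^2 + (-0.134)^2 = 1.244532.
  rho(1) = 0.412216 / 1.244532 = 0.3312.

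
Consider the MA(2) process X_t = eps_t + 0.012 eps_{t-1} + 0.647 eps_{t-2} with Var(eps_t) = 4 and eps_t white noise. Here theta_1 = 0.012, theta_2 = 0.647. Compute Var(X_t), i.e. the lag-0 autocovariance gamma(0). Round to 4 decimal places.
\gamma(0) = 5.6750

For an MA(q) process X_t = eps_t + sum_i theta_i eps_{t-i} with
Var(eps_t) = sigma^2, the variance is
  gamma(0) = sigma^2 * (1 + sum_i theta_i^2).
  sum_i theta_i^2 = (0.012)^2 + (0.647)^2 = 0.000144 + 0.418609 = 0.418753.
  gamma(0) = 4 * (1 + 0.418753) = 4 * 1.418753 = 5.675012, which rounds to 5.6750.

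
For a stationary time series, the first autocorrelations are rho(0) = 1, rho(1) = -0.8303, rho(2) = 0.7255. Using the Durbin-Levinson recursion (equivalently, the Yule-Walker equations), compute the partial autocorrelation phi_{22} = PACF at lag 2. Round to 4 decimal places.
\phi_{22} = 0.1162

The PACF at lag k is phi_{kk}, the last component of the solution
to the Yule-Walker system G_k phi = r_k where
  (G_k)_{ij} = rho(|i - j|), (r_k)_i = rho(i), i,j = 1..k.
Equivalently, Durbin-Levinson gives phi_{kk} iteratively:
  phi_{11} = rho(1)
  phi_{kk} = [rho(k) - sum_{j=1..k-1} phi_{k-1,j} rho(k-j)]
            / [1 - sum_{j=1..k-1} phi_{k-1,j} rho(j)],
  phi_{k,j} = phi_{k-1,j} - phi_{kk} phi_{k-1,k-j},  j = 1..k-1.
Step k = 1:
  phi_11 = rho(1) = -0.8303.
Step k = 2:
  phi_22 = [rho(2) - phi_11 rho(1)] / [1 - phi_11 rho(1)] = [0.7255 - (-0.8303)(-0.8303)] / [1 - (-0.8303)(-0.8303)]
         = 0.03610191 / 0.31060191 = 0.1162.
Therefore phi_{22} = 0.1162.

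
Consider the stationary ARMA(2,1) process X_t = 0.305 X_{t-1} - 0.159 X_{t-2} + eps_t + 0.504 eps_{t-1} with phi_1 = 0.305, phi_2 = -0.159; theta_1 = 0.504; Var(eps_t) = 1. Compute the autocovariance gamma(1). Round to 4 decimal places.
\gamma(1) = 0.8756

Multiply the model equation by X_{t-k} and take expectations. With theta_0 = psi_0 = 1 and psi_j the MA(infinity) weights, this gives
  gamma(k) - sum_i phi_i gamma(k-i) = c_k,
  c_k = sigma^2 * sum_{j=k..q} theta_j psi_{j-k}   (c_k = 0 for k > q),
using gamma(-m) = gamma(m).
psi-weights needed (psi_j = theta_j + sum_i phi_i psi_{j-i}):
  psi_1 = theta_1 + phi_1 = 0.504 + (0.305) = 0.809
Right-hand sides:
  c_0 = sigma^2 (1 + theta_1 psi_1) = 1 * (1 + (0.504)(0.809)) = 1 * 1.407736 = 1.407736
  c_1 = sigma^2 theta_1 = 1 * (0.504) = 0.504
  c_2 = 0
Equations for k = 0, 1, 2 (AR order 2, c_2 = 0):
  (E0) gamma(0) = phi_1 gamma(1) + phi_2 gamma(2) + c_0
  (E1) gamma(1) = phi_1 gamma(0) + phi_2 gamma(1) + c_1
  (E2) gamma(2) = phi_1 gamma(1) + phi_2 gamma(0)
From (E1): gamma(1) = A gamma(0) + B with
  A = phi_1 / (1 - phi_2) = 0.305 / 1.159 = 0.263158,   B = c_1 / (1 - phi_2) = 0.504 / 1.159 = 0.434858.
Insert (E2) into (E0): gamma(0) (1 - phi_2^2) = phi_1 (1 + phi_2) gamma(1) + c_0.
  phi_1 (1 + phi_2) = (0.305)(0.841) = 0.256505,   1 - phi_2^2 = 0.974719.
Replace gamma(1) by A gamma(0) + B and collect gamma(0):
  gamma(0) [0.974719 - (0.256505)(0.263158)] = (0.256505)(0.434858) + 1.407736
  gamma(0) * 0.907218 = 1.519279
  gamma(0) = 1.519279 / 0.907218 = 1.674658.
  gamma(1) = A gamma(0) + B = (0.263158)(1.674658) + (0.434858) = 0.875557.
Therefore gamma(1) = 0.8756 (to 4 decimal places).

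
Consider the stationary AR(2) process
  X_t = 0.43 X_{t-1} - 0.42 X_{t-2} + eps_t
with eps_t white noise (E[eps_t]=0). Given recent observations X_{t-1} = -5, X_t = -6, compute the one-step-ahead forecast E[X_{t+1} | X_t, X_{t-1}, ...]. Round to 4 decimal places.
E[X_{t+1} \mid \mathcal F_t] = -0.4800

For an AR(p) model X_t = c + sum_i phi_i X_{t-i} + eps_t, the
one-step-ahead conditional mean is
  E[X_{t+1} | X_t, ...] = c + sum_i phi_i X_{t+1-i}.
Substitute known values:
  E[X_{t+1} | ...] = (0.43) * (-6) + (-0.42) * (-5)
                   = -0.4800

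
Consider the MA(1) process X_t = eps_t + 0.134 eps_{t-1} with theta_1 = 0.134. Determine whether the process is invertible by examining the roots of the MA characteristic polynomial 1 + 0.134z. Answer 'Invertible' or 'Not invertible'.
\text{Invertible}

The MA(q) characteristic polynomial is P(z) = 1 + 0.134z.
Invertibility requires all roots to lie outside the unit circle, i.e. |z| > 1 for every root.
This is linear in z: 1 + (0.134) z = 0  =>  z = -1/(0.134) = -7.462687,  |z| = 7.462687.
Moduli of all roots: 7.4627.
All moduli strictly greater than 1? Yes.
Verdict: Invertible.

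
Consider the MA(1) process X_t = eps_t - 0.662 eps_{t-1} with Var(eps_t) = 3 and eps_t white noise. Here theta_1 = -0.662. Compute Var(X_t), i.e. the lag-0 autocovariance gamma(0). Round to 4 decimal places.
\gamma(0) = 4.3147

For an MA(q) process X_t = eps_t + sum_i theta_i eps_{t-i} with
Var(eps_t) = sigma^2, the variance is
  gamma(0) = sigma^2 * (1 + sum_i theta_i^2).
  sum_i theta_i^2 = (-0.662)^2 = 0.438244.
  gamma(0) = 3 * (1 + 0.438244) = 3 * 1.438244 = 4.314732, which rounds to 4.3147.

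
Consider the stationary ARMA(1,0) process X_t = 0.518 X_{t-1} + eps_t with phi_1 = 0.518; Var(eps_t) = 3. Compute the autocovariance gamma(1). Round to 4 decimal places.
\gamma(1) = 2.1239

Multiply the model equation by X_{t-k} and take expectations. With theta_0 = psi_0 = 1 and psi_j the MA(infinity) weights, this gives
  gamma(k) - sum_i phi_i gamma(k-i) = c_k,
  c_k = sigma^2 * sum_{j=k..q} theta_j psi_{j-k}   (c_k = 0 for k > q),
using gamma(-m) = gamma(m).
Pure AR (q = 0): c_0 = sigma^2 = 3, c_k = 0 for k >= 1.
Equations for k = 0 and k = 1 (AR order 1):
  gamma(0) = phi_1 gamma(1) + c_0
  gamma(1) = phi_1 gamma(0) + c_1
Substituting the second into the first: gamma(0) (1 - phi_1^2) = c_0 + phi_1 c_1, so
  gamma(0) = c_0 / (1 - phi_1^2) = 3 / (1 - (0.518)^2) = 3 / 0.731676 = 4.100175.
  gamma(1) = phi_1 gamma(0) = (0.518)(4.100175) = 2.123891.
Therefore gamma(1) = 2.1239 (to 4 decimal places).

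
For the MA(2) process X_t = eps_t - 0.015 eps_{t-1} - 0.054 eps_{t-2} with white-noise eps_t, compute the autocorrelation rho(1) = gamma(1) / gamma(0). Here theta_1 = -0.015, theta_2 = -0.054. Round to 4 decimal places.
\rho(1) = -0.0141

For an MA(q) process with theta_0 = 1, the autocovariance is
  gamma(k) = sigma^2 * sum_{i=0..q-k} theta_i * theta_{i+k},
and rho(k) = gamma(k) / gamma(0). Sigma^2 cancels.
  numerator   = (1)*(-0.015) + (-0.015)*(-0.054) = -0.01419.
  denominator = (1)^2 + (-0.015)^2 + (-0.054)^2 = 1.003141.
  rho(1) = -0.01419 / 1.003141 = -0.0141.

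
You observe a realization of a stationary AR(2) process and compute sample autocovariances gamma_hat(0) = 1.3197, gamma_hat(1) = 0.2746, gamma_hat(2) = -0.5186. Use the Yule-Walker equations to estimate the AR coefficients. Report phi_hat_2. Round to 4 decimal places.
\hat\phi_{2} = -0.4560

The Yule-Walker equations for an AR(p) process read, in matrix form,
  Gamma_p phi = r_p,   with   (Gamma_p)_{ij} = gamma(|i - j|),
                       (r_p)_i = gamma(i),   i,j = 1..p.
Substitute the sample gammas (Toeplitz matrix and right-hand side of size 2):
  Gamma_p = [[1.3197, 0.2746], [0.2746, 1.3197]]
  r_p     = [0.2746, -0.5186]
Written out:
  1.3197 phi_1 + 0.2746 phi_2 = 0.2746
  0.2746 phi_1 + 1.3197 phi_2 = -0.5186
Solve by Cramer's rule:
  det = gamma(0)^2 - gamma(1)^2 = (1.3197)^2 - (0.2746)^2 = 1.74160809 - 0.07540516 = 1.66620293
  phi_hat_1 = [gamma(1) gamma(0) - gamma(1) gamma(2)] / det = [(0.2746)(1.3197) - (0.2746)(-0.5186)] / 1.66620293 = 0.50479718 / 1.66620293 = 0.303
  phi_hat_2 = [gamma(0) gamma(2) - gamma(1)^2] / det = [(1.3197)(-0.5186) - (0.2746)^2] / 1.66620293 = -0.75980158 / 1.66620293 = -0.456
So phi_hat = [0.3030, -0.4560].
Therefore phi_hat_2 = -0.4560.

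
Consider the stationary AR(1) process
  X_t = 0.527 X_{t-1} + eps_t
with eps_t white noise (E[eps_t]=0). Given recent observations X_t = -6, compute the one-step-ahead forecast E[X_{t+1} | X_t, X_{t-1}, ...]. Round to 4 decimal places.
E[X_{t+1} \mid \mathcal F_t] = -3.1620

For an AR(p) model X_t = c + sum_i phi_i X_{t-i} + eps_t, the
one-step-ahead conditional mean is
  E[X_{t+1} | X_t, ...] = c + sum_i phi_i X_{t+1-i}.
Substitute known values:
  E[X_{t+1} | ...] = (0.527) * (-6)
                   = -3.1620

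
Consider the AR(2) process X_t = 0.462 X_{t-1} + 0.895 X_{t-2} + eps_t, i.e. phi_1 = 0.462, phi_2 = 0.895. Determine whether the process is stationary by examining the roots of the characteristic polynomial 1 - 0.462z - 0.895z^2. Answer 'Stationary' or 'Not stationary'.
\text{Not stationary}

The AR(p) characteristic polynomial is P(z) = 1 - 0.462z - 0.895z^2.
Stationarity requires all roots to lie outside the unit circle, i.e. |z| > 1 for every root.
Set 1 + (-0.462) z + (-0.895) z^2 = 0, i.e. a z^2 + b z + c = 0 with a = -0.895, b = -0.462, c = 1.
Discriminant D = b^2 - 4ac = (-0.462)^2 - 4*(-0.895)*1 = 0.213444 - (-3.58) = 3.793444.
D >= 0, so the roots are real: z = (-b +/- sqrt(D)) / (2a) = (0.462 +/- 1.947677) / (-1.79).
  z_1 = (0.462 + 1.947677) / (-1.79) = -1.3462,   |z_1| = 1.3462.
  z_2 = (0.462 - 1.947677) / (-1.79) = 0.83,   |z_2| = 0.83.
Moduli of all roots: 1.3462, 0.8300.
All moduli strictly greater than 1? No.
Verdict: Not stationary.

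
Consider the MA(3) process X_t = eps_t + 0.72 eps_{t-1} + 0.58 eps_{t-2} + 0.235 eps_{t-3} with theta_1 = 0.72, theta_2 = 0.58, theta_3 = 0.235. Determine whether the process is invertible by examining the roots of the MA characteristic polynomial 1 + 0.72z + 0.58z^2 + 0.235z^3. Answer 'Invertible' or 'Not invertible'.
\text{Invertible}

The MA(q) characteristic polynomial is P(z) = 1 + 0.72z + 0.58z^2 + 0.235z^3.
Invertibility requires all roots to lie outside the unit circle, i.e. |z| > 1 for every root.
Degree 3: look for a simple real root z0 first, then factor out (1 - z/z0) and solve the remaining quadratic.
Testing z0 = -2: P(-2) = 1 + (0.72)(-2) + (0.58)(-2)^2 + (0.235)(-2)^3
  = 1 + (-1.44) + (2.32) + (-1.88) = 0.  So z_0 = -2 is a root, |z_0| = 2.
Divide out the factor (1 + 0.5 z) = (1 - z/z0) (since 1/z0 = -0.5):
  P(z) = (1 + 0.5 z)(1 + (0.22) z + (0.47) z^2)
  [check: z-coef 0.22 - (-0.5) = 0.72; z^2-coef 0.47 - (-0.5)(0.22) = 0.58; z^3-coef -(-0.5)(0.47) = 0.235.]
Remaining roots from the quadratic factor 1 + (0.22) z + (0.47) z^2:
  Set 1 + (0.22) z + (0.47) z^2 = 0, i.e. a z^2 + b z + c = 0 with a = 0.47, b = 0.22, c = 1.
  Discriminant D = b^2 - 4ac = (0.22)^2 - 4*(0.47)*1 = 0.0484 - (1.88) = -1.8316.
  D < 0, so the roots are the complex-conjugate pair z = (-b +/- i sqrt(-D)) / (2a) = -0.234 +/- 1.4398i.
  For a conjugate pair |z|^2 = z * conj(z) = (product of roots) = c/a = 1/(0.47) = 2.12766, so |z| = sqrt(2.12766) = 1.4586 for both roots.
Moduli of all roots: 2.0000, 1.4586, 1.4586.
All moduli strictly greater than 1? Yes.
Verdict: Invertible.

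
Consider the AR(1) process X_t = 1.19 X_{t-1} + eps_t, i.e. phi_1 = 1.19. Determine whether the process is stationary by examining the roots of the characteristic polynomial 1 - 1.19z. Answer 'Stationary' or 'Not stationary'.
\text{Not stationary}

The AR(p) characteristic polynomial is P(z) = 1 - 1.19z.
Stationarity requires all roots to lie outside the unit circle, i.e. |z| > 1 for every root.
This is linear in z: 1 + (-1.19) z = 0  =>  z = -1/(-1.19) = 0.840336,  |z| = 0.840336.
Moduli of all roots: 0.8403.
All moduli strictly greater than 1? No.
Verdict: Not stationary.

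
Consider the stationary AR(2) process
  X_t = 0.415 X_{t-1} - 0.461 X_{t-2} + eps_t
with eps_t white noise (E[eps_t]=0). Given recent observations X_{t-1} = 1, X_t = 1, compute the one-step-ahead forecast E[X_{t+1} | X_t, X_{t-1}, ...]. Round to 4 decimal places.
E[X_{t+1} \mid \mathcal F_t] = -0.0460

For an AR(p) model X_t = c + sum_i phi_i X_{t-i} + eps_t, the
one-step-ahead conditional mean is
  E[X_{t+1} | X_t, ...] = c + sum_i phi_i X_{t+1-i}.
Substitute known values:
  E[X_{t+1} | ...] = (0.415) * (1) + (-0.461) * (1)
                   = -0.0460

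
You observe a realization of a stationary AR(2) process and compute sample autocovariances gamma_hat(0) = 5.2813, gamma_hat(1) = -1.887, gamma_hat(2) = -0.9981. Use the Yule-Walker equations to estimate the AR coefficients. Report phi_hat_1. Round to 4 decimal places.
\hat\phi_{1} = -0.4870

The Yule-Walker equations for an AR(p) process read, in matrix form,
  Gamma_p phi = r_p,   with   (Gamma_p)_{ij} = gamma(|i - j|),
                       (r_p)_i = gamma(i),   i,j = 1..p.
Substitute the sample gammas (Toeplitz matrix and right-hand side of size 2):
  Gamma_p = [[5.2813, -1.887], [-1.887, 5.2813]]
  r_p     = [-1.887, -0.9981]
Written out:
  5.2813 phi_1 - 1.887 phi_2 = -1.887
  -1.887 phi_1 + 5.2813 phi_2 = -0.9981
Solve by Cramer's rule:
  det = gamma(0)^2 - gamma(1)^2 = (5.2813)^2 - (-1.887)^2 = 27.89212969 - 3.560769 = 24.33136069
  phi_hat_1 = [gamma(1) gamma(0) - gamma(1) gamma(2)] / det = [(-1.887)(5.2813) - (-1.887)(-0.9981)] / 24.33136069 = -11.8492278 / 24.33136069 = -0.487
  phi_hat_2 = [gamma(0) gamma(2) - gamma(1)^2] / det = [(5.2813)(-0.9981) - (-1.887)^2] / 24.33136069 = -8.83203453 / 24.33136069 = -0.363
So phi_hat = [-0.4870, -0.3630].
Therefore phi_hat_1 = -0.4870.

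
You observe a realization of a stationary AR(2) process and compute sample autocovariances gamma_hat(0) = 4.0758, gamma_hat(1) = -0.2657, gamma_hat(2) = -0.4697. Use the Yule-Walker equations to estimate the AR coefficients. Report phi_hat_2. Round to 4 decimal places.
\hat\phi_{2} = -0.1200

The Yule-Walker equations for an AR(p) process read, in matrix form,
  Gamma_p phi = r_p,   with   (Gamma_p)_{ij} = gamma(|i - j|),
                       (r_p)_i = gamma(i),   i,j = 1..p.
Substitute the sample gammas (Toeplitz matrix and right-hand side of size 2):
  Gamma_p = [[4.0758, -0.2657], [-0.2657, 4.0758]]
  r_p     = [-0.2657, -0.4697]
Written out:
  4.0758 phi_1 - 0.2657 phi_2 = -0.2657
  -0.2657 phi_1 + 4.0758 phi_2 = -0.4697
Solve by Cramer's rule:
  det = gamma(0)^2 - gamma(1)^2 = (4.0758)^2 - (-0.2657)^2 = 16.61214564 - 0.07059649 = 16.54154915
  phi_hat_1 = [gamma(1) gamma(0) - gamma(1) gamma(2)] / det = [(-0.2657)(4.0758) - (-0.2657)(-0.4697)] / 16.54154915 = -1.20773935 / 16.54154915 = -0.073
  phi_hat_2 = [gamma(0) gamma(2) - gamma(1)^2] / det = [(4.0758)(-0.4697) - (-0.2657)^2] / 16.54154915 = -1.98499975 / 16.54154915 = -0.12
So phi_hat = [-0.0730, -0.1200].
Therefore phi_hat_2 = -0.1200.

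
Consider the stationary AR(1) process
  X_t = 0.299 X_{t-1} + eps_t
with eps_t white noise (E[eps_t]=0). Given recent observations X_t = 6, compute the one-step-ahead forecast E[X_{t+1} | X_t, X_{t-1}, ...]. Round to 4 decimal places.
E[X_{t+1} \mid \mathcal F_t] = 1.7940

For an AR(p) model X_t = c + sum_i phi_i X_{t-i} + eps_t, the
one-step-ahead conditional mean is
  E[X_{t+1} | X_t, ...] = c + sum_i phi_i X_{t+1-i}.
Substitute known values:
  E[X_{t+1} | ...] = (0.299) * (6)
                   = 1.7940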